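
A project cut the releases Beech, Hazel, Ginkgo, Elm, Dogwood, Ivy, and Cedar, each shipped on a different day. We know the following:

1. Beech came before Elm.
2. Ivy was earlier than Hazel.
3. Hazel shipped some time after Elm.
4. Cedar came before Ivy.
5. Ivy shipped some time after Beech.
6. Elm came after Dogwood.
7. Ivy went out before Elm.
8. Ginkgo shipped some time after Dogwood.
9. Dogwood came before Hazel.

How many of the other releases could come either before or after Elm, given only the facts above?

Forced before Elm: Beech, Cedar, Dogwood, and Ivy; forced after Elm: Hazel.
That leaves Ginkgo with no forced order relative to Elm — 1.

1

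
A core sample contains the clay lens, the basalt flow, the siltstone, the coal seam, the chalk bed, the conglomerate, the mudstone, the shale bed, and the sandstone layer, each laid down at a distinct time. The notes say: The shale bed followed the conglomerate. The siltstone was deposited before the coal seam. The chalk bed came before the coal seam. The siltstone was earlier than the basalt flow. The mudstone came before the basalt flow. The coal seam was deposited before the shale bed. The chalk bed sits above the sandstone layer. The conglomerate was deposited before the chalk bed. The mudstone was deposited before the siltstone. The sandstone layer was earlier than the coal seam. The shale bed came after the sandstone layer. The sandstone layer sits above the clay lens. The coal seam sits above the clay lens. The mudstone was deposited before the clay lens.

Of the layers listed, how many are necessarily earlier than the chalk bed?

Directly stated before the chalk bed: the conglomerate and the sandstone layer.
The clay lens reaches the chalk bed via the clay lens → the sandstone layer → the chalk bed.
The mudstone reaches the chalk bed via the mudstone → the clay lens → the sandstone layer → the chalk bed.
That's the clay lens, the conglomerate, the mudstone, and the sandstone layer — 4 in all.

4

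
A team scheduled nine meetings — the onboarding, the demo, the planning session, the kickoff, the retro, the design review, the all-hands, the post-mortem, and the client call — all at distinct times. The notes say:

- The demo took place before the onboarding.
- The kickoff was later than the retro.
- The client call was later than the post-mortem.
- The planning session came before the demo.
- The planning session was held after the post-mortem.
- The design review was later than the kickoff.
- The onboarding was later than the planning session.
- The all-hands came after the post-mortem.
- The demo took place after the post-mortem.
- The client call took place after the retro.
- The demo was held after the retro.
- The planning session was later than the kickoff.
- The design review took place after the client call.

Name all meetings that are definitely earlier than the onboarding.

the demo, the kickoff, the planning session, the post-mortem, the retro

Directly stated before the onboarding: the demo and the planning session.
The kickoff reaches the onboarding via the kickoff → the planning session → the onboarding.
The post-mortem reaches the onboarding via the post-mortem → the planning session → the onboarding.
The retro reaches the onboarding via the retro → the demo → the onboarding.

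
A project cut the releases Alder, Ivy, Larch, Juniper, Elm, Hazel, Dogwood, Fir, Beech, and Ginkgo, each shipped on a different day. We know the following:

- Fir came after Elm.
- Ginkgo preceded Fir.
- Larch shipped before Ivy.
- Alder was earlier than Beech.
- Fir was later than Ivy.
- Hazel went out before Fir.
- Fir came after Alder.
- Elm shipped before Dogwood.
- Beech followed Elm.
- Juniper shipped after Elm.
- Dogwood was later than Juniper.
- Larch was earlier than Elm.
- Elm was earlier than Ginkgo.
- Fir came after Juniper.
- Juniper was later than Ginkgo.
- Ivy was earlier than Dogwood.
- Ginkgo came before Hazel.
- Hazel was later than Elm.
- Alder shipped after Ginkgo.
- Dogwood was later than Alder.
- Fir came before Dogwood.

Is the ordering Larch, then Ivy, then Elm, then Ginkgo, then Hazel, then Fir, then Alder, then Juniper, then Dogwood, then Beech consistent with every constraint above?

no

The constraints require Juniper before Fir, but in the proposed sequence Fir appears ahead of Juniper. That one violation is enough.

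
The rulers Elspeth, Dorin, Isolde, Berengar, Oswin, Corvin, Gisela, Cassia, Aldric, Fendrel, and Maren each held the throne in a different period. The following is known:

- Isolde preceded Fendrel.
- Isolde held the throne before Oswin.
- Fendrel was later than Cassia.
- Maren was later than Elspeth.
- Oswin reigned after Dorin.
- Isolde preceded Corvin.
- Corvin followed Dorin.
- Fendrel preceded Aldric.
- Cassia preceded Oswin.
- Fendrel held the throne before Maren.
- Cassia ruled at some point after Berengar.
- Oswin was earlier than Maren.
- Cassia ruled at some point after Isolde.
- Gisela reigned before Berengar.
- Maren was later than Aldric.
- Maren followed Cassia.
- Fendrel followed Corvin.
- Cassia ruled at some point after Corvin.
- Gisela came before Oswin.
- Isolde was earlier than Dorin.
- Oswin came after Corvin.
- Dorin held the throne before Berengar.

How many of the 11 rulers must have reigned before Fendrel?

Directly stated before Fendrel: Cassia, Corvin, and Isolde.
Berengar reaches Fendrel via Berengar → Cassia → Fendrel.
Dorin reaches Fendrel via Dorin → Corvin → Fendrel.
Gisela reaches Fendrel via Gisela → Berengar → Cassia → Fendrel.
No chain forces Maren (or any of the others) ahead of Fendrel.
That's Berengar, Cassia, Corvin, Dorin, Gisela, and Isolde — 6 in all.

6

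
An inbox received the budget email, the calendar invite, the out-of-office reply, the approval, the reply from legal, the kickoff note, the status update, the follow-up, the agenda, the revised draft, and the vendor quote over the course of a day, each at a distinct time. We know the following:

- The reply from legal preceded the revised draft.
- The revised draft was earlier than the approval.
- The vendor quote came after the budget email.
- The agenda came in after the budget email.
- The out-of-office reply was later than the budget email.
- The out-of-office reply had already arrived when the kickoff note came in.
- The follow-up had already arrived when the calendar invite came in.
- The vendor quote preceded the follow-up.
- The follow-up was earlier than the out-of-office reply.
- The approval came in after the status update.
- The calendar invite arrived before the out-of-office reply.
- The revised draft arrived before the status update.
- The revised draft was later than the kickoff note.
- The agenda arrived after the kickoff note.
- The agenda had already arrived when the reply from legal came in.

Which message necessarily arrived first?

The budget email has a chain of constraints placing it before every other message, so the budget email must be first.

the budget email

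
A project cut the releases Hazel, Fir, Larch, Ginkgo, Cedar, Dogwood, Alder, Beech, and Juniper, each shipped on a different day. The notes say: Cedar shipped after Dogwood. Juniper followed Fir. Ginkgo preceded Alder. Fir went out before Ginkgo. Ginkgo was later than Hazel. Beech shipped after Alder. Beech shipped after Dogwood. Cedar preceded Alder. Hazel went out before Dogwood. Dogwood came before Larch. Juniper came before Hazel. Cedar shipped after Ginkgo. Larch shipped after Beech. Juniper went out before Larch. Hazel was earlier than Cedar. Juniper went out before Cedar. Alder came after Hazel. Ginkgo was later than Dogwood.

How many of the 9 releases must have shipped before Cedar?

5

Directly stated before Cedar: Dogwood, Ginkgo, Hazel, and Juniper.
Fir reaches Cedar via Fir → Juniper → Cedar.
No chain forces Alder (or any of the others) ahead of Cedar.
That's Dogwood, Fir, Ginkgo, Hazel, and Juniper — 5 in all.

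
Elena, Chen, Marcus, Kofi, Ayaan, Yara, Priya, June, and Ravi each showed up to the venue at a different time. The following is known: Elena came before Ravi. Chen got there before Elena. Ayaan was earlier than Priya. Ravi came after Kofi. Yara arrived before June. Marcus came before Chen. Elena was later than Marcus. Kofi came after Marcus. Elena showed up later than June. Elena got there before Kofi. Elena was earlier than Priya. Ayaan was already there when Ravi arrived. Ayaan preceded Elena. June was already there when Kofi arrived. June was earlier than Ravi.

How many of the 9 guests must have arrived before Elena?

Directly stated before Elena: Ayaan, Chen, June, and Marcus.
Yara reaches Elena via Yara → June → Elena.
No chain forces Kofi (or any of the others) ahead of Elena.
That's Ayaan, Chen, June, Marcus, and Yara — 5 in all.

5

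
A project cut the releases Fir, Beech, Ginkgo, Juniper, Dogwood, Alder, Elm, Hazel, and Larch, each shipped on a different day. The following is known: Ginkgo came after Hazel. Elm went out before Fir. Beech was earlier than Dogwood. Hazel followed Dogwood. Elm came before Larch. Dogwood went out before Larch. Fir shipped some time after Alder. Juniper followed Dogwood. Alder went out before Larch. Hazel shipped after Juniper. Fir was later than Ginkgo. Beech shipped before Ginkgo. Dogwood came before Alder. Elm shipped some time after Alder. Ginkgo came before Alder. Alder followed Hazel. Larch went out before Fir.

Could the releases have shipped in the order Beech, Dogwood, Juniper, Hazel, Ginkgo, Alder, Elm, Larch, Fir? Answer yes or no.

Check each stated constraint against the proposed order — e.g. Ginkgo is ahead of Fir; Dogwood is ahead of Larch. Every pair is in the required order; nothing is violated.

yes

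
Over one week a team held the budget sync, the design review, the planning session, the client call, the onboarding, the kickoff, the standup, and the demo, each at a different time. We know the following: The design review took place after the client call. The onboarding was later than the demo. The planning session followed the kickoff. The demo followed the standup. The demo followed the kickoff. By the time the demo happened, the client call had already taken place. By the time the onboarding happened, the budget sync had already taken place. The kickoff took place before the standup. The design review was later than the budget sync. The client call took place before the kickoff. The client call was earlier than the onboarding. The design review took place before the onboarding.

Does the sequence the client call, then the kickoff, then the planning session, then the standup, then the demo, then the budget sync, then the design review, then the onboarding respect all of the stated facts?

Check each stated constraint against the proposed order — e.g. the client call is ahead of the design review; the client call is ahead of the onboarding. Every pair is in the required order; nothing is violated.

yes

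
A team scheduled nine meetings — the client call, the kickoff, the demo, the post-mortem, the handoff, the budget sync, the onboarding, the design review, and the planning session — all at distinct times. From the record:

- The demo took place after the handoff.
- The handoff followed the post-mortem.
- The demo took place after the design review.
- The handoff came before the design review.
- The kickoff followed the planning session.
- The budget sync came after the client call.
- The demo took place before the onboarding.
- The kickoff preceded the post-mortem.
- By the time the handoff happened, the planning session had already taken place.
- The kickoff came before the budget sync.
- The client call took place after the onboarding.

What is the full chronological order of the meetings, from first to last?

The constraints fix every adjacent pair, so only one ordering works:
the planning session → the kickoff → the post-mortem → the handoff → the design review → the demo → the onboarding → the client call → the budget sync.

the planning session, the kickoff, the post-mortem, the handoff, the design review, the demo, the onboarding, the client call, the budget sync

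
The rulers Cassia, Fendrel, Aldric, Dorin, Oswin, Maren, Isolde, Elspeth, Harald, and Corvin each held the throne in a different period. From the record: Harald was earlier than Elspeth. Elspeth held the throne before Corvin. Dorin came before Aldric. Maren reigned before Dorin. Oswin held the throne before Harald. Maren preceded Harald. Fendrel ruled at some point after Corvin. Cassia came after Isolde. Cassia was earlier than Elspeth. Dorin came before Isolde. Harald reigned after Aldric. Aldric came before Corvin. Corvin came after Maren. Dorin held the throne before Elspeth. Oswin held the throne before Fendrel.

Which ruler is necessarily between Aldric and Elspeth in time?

Harald

Tracing the constraints gives Aldric → Harald → Elspeth, so Harald sits after Aldric and before Elspeth.
No other ruler is forced both after Aldric and before Elspeth.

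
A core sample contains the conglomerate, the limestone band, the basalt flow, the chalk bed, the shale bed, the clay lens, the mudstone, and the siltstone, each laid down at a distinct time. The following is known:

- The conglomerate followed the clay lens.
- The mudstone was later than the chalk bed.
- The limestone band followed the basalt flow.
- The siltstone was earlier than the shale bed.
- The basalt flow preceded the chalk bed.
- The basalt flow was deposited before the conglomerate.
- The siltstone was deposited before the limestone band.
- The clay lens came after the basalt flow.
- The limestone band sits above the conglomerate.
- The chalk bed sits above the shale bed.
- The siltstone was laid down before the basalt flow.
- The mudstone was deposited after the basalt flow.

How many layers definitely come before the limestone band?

Directly stated before the limestone band: the basalt flow, the conglomerate, and the siltstone.
The clay lens reaches the limestone band via the clay lens → the conglomerate → the limestone band.
No chain forces the mudstone (or any of the others) ahead of the limestone band.
That's the basalt flow, the clay lens, the conglomerate, and the siltstone — 4 in all.

4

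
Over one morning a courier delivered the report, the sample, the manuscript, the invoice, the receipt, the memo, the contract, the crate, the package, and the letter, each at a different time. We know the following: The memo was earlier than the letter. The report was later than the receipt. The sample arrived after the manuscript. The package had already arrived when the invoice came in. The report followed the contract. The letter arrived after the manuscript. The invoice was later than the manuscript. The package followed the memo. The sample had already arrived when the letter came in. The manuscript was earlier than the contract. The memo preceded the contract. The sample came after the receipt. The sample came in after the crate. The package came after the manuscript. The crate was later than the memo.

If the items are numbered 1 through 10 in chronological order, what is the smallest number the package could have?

The manuscript and the memo must both come before the package — 2 forced predecessors.
Nothing else is forced ahead of the package, so its earliest slot is position 2 + 1 = 3.

3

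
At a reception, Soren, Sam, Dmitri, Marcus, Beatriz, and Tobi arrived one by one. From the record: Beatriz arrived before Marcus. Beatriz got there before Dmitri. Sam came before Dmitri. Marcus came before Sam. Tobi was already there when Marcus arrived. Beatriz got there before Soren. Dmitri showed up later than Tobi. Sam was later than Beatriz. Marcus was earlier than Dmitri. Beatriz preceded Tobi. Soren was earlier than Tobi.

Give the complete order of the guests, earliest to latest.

Beatriz, Soren, Tobi, Marcus, Sam, Dmitri

The constraints fix every adjacent pair, so only one ordering works:
Beatriz → Soren → Tobi → Marcus → Sam → Dmitri.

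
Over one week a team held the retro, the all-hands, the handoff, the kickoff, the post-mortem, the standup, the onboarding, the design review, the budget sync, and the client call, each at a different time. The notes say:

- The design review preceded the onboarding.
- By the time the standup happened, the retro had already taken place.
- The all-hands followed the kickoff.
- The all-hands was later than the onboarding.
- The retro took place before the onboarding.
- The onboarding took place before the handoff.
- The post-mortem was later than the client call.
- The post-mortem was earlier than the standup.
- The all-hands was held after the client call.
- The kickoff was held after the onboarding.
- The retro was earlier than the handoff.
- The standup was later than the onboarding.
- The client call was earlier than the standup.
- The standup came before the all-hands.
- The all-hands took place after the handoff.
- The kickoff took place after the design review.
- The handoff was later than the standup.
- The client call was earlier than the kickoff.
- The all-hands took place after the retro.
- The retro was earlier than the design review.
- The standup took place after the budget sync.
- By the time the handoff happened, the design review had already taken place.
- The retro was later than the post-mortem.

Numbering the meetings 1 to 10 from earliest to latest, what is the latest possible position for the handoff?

9

The handoff must come before the all-hands — 1 meeting forced after it.
Everything else can be placed before the handoff in some valid order, so the handoff can sit as late as position 10 − 1 = 9.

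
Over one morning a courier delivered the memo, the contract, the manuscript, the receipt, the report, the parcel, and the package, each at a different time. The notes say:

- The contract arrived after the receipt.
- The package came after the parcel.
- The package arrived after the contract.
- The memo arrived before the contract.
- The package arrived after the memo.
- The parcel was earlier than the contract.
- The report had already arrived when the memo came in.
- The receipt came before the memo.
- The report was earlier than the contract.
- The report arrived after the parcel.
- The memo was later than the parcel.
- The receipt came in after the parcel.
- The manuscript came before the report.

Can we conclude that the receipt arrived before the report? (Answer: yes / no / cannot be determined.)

cannot be determined

No chain of stated constraints runs from the receipt to the report, and none runs from the report to the receipt either.
So the relative order of the receipt and the report is not fixed by the given facts.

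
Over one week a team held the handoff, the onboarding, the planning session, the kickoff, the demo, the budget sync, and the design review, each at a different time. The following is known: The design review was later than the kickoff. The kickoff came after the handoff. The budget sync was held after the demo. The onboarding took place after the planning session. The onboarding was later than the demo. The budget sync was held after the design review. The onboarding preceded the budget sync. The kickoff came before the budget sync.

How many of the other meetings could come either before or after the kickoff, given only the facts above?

3

Forced before the kickoff: the handoff; forced after the kickoff: the budget sync and the design review.
That leaves the demo, the onboarding, and the planning session with no forced order relative to the kickoff — 3.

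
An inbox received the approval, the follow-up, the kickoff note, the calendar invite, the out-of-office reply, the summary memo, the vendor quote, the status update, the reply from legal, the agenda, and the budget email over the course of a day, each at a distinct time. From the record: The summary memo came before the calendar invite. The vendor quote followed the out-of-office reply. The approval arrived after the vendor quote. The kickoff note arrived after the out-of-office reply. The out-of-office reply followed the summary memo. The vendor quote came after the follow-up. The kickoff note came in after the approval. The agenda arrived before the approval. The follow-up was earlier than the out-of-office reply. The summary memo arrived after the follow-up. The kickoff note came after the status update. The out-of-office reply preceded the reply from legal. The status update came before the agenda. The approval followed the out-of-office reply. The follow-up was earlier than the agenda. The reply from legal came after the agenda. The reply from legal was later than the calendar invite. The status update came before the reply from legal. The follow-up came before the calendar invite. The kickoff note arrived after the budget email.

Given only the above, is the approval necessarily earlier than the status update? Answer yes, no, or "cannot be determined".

no

Tracing the constraints gives the status update → the agenda → the approval, so the status update must come before the approval.
That means the approval cannot be before the status update.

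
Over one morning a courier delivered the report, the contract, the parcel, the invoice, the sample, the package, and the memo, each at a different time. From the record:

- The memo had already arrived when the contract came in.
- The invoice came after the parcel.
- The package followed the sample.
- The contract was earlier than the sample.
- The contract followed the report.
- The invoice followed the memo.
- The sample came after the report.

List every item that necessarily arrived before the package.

the contract, the memo, the report, the sample

Directly stated before the package: the sample.
The contract reaches the package via the contract → the sample → the package.
The memo reaches the package via the memo → the contract → the sample → the package.
The report reaches the package via the report → the sample → the package.
No chain forces the parcel (or any of the others) ahead of the package.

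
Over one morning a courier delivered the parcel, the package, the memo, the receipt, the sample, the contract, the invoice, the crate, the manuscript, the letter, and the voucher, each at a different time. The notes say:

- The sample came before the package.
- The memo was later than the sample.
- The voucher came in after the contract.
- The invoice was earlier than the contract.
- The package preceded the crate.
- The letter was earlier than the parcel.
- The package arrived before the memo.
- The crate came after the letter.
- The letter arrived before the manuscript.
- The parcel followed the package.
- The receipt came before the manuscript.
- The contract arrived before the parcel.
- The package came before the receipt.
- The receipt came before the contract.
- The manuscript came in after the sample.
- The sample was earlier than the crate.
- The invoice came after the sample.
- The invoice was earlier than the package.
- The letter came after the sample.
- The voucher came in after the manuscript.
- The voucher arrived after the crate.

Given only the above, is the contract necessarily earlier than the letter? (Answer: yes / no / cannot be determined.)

cannot be determined

No chain of stated constraints runs from the contract to the letter, and none runs from the letter to the contract either.
So the relative order of the contract and the letter is not fixed by the given facts.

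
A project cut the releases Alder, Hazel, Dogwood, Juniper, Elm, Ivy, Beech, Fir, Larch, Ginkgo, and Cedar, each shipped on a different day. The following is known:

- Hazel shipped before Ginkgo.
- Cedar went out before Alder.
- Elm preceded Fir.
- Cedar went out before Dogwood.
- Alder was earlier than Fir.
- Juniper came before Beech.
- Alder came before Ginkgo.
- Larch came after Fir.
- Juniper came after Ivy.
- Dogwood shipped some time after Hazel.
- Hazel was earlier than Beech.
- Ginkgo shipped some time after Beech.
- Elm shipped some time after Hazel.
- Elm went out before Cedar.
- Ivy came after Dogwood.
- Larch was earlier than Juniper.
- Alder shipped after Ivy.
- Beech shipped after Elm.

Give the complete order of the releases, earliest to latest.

Hazel, Elm, Cedar, Dogwood, Ivy, Alder, Fir, Larch, Juniper, Beech, Ginkgo

The constraints fix every adjacent pair, so only one ordering works:
Hazel → Elm → Cedar → Dogwood → Ivy → Alder → Fir → Larch → Juniper → Beech → Ginkgo.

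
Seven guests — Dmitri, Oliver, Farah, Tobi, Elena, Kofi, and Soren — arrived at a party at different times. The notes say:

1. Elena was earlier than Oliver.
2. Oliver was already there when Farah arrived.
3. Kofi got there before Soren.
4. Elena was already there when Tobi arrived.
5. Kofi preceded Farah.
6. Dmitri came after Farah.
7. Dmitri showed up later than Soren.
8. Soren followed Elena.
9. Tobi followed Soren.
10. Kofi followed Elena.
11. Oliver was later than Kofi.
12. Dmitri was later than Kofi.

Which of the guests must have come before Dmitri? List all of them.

Elena, Farah, Kofi, Oliver, Soren

Directly stated before Dmitri: Farah, Kofi, and Soren.
Elena reaches Dmitri via Elena → Soren → Dmitri.
Oliver reaches Dmitri via Oliver → Farah → Dmitri.
No chain forces Tobi ahead of Dmitri.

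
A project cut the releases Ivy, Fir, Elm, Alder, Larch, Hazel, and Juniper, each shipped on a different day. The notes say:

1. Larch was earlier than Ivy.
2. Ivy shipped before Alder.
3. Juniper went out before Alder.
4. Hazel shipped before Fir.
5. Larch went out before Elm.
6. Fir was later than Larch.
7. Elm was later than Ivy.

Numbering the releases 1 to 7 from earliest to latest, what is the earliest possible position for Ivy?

2

Larch must come before Ivy — 1 forced predecessor.
Nothing else is forced ahead of Ivy, so its earliest slot is position 1 + 1 = 2.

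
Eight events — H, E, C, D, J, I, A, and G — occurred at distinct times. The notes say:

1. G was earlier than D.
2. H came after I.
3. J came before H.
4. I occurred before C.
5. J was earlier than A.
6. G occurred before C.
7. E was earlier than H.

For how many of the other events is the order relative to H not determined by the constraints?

Forced before H: E, I, and J.
That leaves A, C, D, and G with no forced order relative to H — 4.

4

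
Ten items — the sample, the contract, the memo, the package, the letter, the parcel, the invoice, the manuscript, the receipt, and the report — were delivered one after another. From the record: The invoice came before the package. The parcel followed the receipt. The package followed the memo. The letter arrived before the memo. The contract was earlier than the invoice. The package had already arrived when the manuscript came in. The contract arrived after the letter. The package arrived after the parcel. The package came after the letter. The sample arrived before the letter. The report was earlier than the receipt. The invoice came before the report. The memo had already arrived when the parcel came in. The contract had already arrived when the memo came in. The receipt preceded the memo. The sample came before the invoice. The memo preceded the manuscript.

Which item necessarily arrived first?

the sample

The sample has a chain of constraints placing it before every other item, so the sample must be first.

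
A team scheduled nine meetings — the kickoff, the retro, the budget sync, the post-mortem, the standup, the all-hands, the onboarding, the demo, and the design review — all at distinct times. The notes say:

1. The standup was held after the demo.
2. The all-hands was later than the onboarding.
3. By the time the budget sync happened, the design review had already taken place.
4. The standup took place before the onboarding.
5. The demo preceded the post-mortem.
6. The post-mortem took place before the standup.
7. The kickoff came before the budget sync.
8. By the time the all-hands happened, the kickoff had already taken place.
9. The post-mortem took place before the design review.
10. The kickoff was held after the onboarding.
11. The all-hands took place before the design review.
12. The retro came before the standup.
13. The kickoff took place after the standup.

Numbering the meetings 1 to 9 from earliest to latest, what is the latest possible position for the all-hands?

The all-hands must come before the budget sync and the design review — 2 meetings forced after it.
Everything else can be placed before the all-hands in some valid order, so the all-hands can sit as late as position 9 − 2 = 7.

7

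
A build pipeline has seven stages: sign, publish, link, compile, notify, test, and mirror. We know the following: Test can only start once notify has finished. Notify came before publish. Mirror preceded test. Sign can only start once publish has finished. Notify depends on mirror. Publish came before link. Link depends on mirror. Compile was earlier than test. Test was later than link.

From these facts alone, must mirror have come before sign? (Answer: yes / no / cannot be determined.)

Chain the constraints: mirror → notify → publish → sign. Each link is directly stated, so mirror comes before sign.

yes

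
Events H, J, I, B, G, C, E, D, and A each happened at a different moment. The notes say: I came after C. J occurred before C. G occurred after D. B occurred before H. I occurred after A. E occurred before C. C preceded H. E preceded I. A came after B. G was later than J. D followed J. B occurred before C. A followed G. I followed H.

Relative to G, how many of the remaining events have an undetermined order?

4

Forced before G: D and J; forced after G: A and I.
That leaves B, C, E, and H with no forced order relative to G — 4.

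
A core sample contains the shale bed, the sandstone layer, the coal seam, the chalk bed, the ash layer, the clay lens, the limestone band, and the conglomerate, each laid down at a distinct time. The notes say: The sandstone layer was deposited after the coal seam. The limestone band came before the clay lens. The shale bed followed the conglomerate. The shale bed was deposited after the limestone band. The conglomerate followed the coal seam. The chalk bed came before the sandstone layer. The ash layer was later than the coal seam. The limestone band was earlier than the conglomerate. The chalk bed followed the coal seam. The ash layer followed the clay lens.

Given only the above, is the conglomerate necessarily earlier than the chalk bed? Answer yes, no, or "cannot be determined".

cannot be determined

No chain of stated constraints runs from the conglomerate to the chalk bed, and none runs from the chalk bed to the conglomerate either.
So the relative order of the conglomerate and the chalk bed is not fixed by the given facts.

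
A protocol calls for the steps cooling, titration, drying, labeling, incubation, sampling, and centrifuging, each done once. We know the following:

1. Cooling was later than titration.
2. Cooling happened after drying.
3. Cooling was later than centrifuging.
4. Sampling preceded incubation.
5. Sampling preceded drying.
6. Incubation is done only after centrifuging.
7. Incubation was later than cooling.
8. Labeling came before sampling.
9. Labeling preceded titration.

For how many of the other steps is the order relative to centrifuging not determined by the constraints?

4

Forced after centrifuging: cooling and incubation.
That leaves drying, labeling, sampling, and titration with no forced order relative to centrifuging — 4.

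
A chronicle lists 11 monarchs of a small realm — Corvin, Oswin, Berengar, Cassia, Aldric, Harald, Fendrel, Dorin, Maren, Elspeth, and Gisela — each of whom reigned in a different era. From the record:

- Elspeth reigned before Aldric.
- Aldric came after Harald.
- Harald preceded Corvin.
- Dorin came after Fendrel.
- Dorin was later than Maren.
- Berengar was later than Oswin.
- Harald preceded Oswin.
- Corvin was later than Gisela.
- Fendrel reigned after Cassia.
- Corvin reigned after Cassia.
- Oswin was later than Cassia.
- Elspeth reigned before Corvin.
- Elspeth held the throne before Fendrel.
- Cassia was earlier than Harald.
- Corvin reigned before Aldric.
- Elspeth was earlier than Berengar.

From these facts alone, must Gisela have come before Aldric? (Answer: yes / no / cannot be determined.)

yes

Chain the constraints: Gisela → Corvin → Aldric. Each link is directly stated, so Gisela comes before Aldric.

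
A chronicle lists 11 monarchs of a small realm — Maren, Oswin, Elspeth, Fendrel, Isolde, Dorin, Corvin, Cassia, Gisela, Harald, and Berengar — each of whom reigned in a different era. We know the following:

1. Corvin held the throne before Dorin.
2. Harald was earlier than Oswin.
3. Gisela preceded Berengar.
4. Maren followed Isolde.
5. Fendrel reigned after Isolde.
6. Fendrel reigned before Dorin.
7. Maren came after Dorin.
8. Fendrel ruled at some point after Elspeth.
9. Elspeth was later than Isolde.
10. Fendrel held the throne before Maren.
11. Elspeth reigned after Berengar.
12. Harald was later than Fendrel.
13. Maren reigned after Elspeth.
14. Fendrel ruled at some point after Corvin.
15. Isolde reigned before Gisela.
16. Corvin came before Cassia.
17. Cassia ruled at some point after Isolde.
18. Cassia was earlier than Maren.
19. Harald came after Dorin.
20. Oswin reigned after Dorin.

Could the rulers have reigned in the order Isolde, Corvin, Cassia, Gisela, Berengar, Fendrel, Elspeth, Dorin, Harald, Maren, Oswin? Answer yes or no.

The constraints require Elspeth before Fendrel, but in the proposed sequence Fendrel appears ahead of Elspeth. That one violation is enough.

no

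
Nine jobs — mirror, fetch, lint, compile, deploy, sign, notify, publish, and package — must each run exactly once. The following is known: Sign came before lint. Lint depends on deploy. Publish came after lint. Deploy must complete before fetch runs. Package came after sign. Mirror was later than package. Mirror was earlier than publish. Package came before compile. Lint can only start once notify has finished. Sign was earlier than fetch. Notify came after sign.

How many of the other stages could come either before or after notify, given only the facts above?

5

Forced before notify: sign; forced after notify: lint and publish.
That leaves compile, deploy, fetch, mirror, and package with no forced order relative to notify — 5.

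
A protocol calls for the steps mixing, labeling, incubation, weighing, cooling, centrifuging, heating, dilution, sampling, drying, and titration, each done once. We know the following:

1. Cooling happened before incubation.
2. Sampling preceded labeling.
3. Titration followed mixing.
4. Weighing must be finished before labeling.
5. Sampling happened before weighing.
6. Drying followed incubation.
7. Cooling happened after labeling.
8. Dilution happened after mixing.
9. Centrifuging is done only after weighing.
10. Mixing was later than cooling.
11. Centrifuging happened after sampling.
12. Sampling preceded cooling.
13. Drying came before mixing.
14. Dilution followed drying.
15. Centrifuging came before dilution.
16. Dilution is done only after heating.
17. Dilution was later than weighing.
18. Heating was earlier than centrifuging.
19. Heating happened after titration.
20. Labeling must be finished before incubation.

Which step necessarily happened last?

Every other step has a chain of constraints placing it before dilution, so dilution is last.

dilution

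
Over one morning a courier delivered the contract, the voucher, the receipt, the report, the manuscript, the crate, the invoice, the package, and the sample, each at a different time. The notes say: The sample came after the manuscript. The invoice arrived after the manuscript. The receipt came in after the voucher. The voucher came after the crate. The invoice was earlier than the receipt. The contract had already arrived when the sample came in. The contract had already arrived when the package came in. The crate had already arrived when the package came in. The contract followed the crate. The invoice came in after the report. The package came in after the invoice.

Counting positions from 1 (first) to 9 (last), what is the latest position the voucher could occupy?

The voucher must come before the receipt — 1 item forced after it.
Everything else can be placed before the voucher in some valid order, so the voucher can sit as late as position 9 − 1 = 8.

8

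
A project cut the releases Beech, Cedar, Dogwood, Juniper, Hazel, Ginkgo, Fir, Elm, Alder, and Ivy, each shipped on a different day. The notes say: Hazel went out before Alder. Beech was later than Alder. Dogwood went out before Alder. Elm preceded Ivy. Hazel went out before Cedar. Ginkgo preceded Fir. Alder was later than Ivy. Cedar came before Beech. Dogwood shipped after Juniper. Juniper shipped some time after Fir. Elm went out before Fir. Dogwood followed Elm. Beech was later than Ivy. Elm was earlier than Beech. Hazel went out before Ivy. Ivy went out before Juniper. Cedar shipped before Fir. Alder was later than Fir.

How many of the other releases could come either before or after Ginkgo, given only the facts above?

4

Forced after Ginkgo: Alder, Beech, Dogwood, Fir, and Juniper.
That leaves Cedar, Elm, Hazel, and Ivy with no forced order relative to Ginkgo — 4.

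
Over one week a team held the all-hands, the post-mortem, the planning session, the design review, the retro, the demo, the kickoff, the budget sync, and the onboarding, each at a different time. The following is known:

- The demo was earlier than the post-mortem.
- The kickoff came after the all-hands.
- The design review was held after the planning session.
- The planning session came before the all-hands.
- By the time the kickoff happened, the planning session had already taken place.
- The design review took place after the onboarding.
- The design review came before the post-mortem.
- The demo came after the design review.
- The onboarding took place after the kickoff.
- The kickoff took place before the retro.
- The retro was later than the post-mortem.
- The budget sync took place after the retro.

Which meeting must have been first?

the planning session

The planning session has a chain of constraints placing it before every other meeting, so the planning session must be first.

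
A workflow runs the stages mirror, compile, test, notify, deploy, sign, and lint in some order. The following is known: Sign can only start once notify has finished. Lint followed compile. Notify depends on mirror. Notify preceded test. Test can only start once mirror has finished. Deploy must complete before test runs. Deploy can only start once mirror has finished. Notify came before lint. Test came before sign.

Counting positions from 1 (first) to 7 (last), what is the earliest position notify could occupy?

Mirror must come before notify — 1 forced predecessor.
Nothing else is forced ahead of notify, so its earliest slot is position 1 + 1 = 2.

2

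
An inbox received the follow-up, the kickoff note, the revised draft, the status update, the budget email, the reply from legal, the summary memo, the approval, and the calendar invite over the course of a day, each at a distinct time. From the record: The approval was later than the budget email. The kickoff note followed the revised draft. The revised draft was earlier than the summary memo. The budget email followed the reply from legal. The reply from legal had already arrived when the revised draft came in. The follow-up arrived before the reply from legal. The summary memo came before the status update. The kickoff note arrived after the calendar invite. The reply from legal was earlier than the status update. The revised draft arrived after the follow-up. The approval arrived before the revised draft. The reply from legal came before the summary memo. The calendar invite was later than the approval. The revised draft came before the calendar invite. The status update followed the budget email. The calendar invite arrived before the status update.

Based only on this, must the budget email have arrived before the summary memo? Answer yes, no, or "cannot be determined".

Chain the constraints: the budget email → the approval → the revised draft → the summary memo. Each link is directly stated, so the budget email comes before the summary memo.

yes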